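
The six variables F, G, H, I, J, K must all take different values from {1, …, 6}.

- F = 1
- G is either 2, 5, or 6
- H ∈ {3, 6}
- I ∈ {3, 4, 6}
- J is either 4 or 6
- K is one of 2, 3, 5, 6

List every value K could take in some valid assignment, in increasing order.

F must be 1 (only option left).
The 3 variables H, I, J are confined to {3, 4, 6}, which locks those values in; drop them from G, K.
No further eliminations apply; K can still be any of 2, 5.

2, 5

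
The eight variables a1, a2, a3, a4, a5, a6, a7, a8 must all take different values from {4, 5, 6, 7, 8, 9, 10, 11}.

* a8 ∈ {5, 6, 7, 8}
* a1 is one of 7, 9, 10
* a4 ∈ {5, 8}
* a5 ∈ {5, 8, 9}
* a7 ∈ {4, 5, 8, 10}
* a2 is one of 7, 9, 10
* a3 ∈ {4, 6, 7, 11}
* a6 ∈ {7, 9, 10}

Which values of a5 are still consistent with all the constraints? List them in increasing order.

5, 8

The 8 variables together cover exactly {4, 5, 6, 7, 8, 9, 10, 11} — 8 values for 8 variables — and 11 appears only in a3's list, so a3 = 11.
The 7 still-open variables together cover exactly {4, 5, 6, 7, 8, 9, 10} — 7 values for 7 variables — and 4 appears only in a7's list, so a7 = 4.
Among the 6 still-open variables, 6 fits only a8 (and all 6 values in {5, 6, 7, 8, 9, 10} must be used), so a8 = 6.
a1, a2, a6 between them cover only {7, 9, 10} — a naked triple. Remove those values from a5.
No further eliminations apply; a5 can still be any of 5, 8.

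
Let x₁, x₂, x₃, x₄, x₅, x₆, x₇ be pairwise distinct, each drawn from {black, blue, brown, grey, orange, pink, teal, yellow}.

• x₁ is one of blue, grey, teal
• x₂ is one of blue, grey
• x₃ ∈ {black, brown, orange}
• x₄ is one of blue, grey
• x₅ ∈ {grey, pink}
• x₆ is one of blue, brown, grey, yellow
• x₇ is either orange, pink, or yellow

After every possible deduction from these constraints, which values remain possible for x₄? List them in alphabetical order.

x₂ and x₄ share exactly the 2 values {blue, grey}; by pigeonhole those values go to them, so strike blue, grey from x₁, x₅, x₆.
x₁'s domain is down to {teal}, so x₁ = teal.
x₅ must be pink (only option left). Eliminate pink elsewhere: x₇.
No further eliminations apply; x₄ can still be any of blue, grey.

blue, grey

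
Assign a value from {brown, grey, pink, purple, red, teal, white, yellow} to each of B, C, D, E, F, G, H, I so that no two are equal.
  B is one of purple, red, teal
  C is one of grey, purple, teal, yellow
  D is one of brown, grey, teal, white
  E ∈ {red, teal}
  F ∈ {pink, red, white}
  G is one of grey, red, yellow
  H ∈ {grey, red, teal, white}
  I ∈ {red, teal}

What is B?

purple

Among the 8 variables, brown fits only D (and all 8 values in {brown, grey, pink, purple, red, teal, white, yellow} must be used), so D = brown.
Among the 7 still-open variables, pink fits only F (and all 7 values in {grey, pink, purple, red, teal, white, yellow} must be used), so F = pink.
The 6 still-open variables draw from only 6 values {grey, purple, red, teal, white, yellow}, so each is used; only H can be white, hence H = white.
The 2 variables E and I are confined to {red, teal}, which locks those values in; drop them from B, C, G.
So B = purple.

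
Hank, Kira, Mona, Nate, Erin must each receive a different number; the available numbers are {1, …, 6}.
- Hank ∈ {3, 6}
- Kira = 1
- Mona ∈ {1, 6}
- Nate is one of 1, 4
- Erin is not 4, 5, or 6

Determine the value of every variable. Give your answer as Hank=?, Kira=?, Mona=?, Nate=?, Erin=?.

Kira must be 1 (only option left). Eliminate 1 elsewhere: Mona, Nate, Erin.
Mona's domain is down to {6}, so Mona = 6. Eliminate 6 elsewhere: Hank.
That leaves Nate = 4.
Hank's domain is down to {3}, so Hank = 3. Strike 3 from Erin.
Erin's domain is down to {2}, so Erin = 2.

Hank=3, Kira=1, Mona=6, Nate=4, Erin=2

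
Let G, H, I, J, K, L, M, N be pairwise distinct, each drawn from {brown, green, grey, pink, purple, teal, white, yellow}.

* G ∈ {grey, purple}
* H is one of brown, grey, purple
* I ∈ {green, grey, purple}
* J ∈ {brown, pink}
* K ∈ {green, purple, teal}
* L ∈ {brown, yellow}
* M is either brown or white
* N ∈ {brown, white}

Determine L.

The 8 variables together cover exactly {brown, green, grey, pink, purple, teal, white, yellow} — 8 values for 8 variables — and pink appears only in J's list, so J = pink.
Among the 7 still-open variables, teal fits only K (and all 7 values in {brown, green, grey, purple, teal, white, yellow} must be used), so K = teal.
The 6 still-open variables draw from only 6 values {brown, green, grey, purple, white, yellow}, so each is used; only I can be green, hence I = green.
Among the 5 still-open variables, yellow fits only L (and all 5 values in {brown, grey, purple, white, yellow} must be used), so L = yellow.

yellow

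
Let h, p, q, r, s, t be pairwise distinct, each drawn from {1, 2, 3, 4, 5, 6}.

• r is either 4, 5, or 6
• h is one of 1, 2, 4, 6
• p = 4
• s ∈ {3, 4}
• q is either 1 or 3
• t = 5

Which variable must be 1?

p's domain is down to {4}, so p = 4. Eliminate 4 elsewhere: h, r, s.
That leaves s = 3. Remove 3 from q.
So 1 goes to q.

q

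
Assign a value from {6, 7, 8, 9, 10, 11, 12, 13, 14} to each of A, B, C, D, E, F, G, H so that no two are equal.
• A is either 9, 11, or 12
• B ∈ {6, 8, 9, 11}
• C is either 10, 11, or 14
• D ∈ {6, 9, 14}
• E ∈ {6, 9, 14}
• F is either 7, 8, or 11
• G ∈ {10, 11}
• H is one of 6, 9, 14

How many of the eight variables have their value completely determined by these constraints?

Among the 8 variables, 7 fits only F (and all 8 values in {6, 7, 8, 9, 10, 11, 12, 14} must be used), so F = 7.
Among the 7 still-open variables, 8 fits only B (and all 7 values in {6, 8, 9, 10, 11, 12, 14} must be used), so B = 8.
The 6 still-open variables together cover exactly {6, 9, 10, 11, 12, 14} — 6 values for 6 variables — and 12 appears only in A's list, so A = 12.
The 3 variables D, E, H are confined to {6, 9, 14}, which locks those values in; drop them from C.
Determined: A=12, B=8, F=7. The other variables each still have more than one consistent value. That makes 3.

3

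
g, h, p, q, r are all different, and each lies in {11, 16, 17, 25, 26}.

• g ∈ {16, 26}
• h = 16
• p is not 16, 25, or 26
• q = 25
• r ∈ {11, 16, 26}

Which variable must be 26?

h must be 16 (only option left). So g, r can't be 16.
So 26 goes to g.

g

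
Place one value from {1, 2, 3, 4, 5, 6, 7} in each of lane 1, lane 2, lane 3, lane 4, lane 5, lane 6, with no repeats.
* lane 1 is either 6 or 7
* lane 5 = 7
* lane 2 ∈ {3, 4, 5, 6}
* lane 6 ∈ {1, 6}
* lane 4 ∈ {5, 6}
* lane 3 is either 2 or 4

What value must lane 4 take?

5

lane 5 has just one choice, so lane 5 = 7. Remove 7 from lane 1.
lane 1 has just one choice, so lane 1 = 6. So lane 2, lane 4, lane 6 can't be 6.
So lane 4 = 5.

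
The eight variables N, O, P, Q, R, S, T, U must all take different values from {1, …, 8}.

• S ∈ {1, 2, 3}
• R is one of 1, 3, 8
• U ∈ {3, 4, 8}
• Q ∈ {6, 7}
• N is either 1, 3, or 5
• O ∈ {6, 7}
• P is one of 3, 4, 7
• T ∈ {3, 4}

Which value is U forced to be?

The 8 variables draw from only 8 values {1, 2, 3, 4, 5, 6, 7, 8}, so each is used; only S can be 2, hence S = 2.
The 7 still-open variables together cover exactly {1, 3, 4, 5, 6, 7, 8} — 7 values for 7 variables — and 5 appears only in N's list, so N = 5.
The 6 still-open variables together cover exactly {1, 3, 4, 6, 7, 8} — 6 values for 6 variables — and 1 appears only in R's list, so R = 1.
The 5 still-open variables together cover exactly {3, 4, 6, 7, 8} — 5 values for 5 variables — and 8 appears only in U's list, so U = 8.

8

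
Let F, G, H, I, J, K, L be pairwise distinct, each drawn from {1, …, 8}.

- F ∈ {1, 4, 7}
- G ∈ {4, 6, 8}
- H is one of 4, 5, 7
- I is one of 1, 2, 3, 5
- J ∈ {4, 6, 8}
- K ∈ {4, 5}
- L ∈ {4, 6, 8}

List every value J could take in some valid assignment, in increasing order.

G, J, L between them cover only {4, 6, 8} — a naked triple. Remove those values from F, H, K.
That leaves K = 5. Remove 5 from H, I.
H has just one choice, so H = 7. Eliminate 7 elsewhere: F.
That leaves F = 1. So I can't be 1.
No further eliminations apply; J can still be any of 4, 6, 8.

4, 6, 8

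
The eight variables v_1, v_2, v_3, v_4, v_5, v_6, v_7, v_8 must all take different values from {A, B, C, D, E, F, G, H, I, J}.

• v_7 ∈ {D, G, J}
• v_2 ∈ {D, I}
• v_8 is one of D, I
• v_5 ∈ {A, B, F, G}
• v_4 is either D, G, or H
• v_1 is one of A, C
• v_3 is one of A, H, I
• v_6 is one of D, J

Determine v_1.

C

The 2 variables v_2 and v_8 are confined to {D, I}, which locks those values in; drop them from v_3, v_4, v_6, v_7.
v_6 must be J (only option left). So v_7 can't be J.
v_7's domain is down to {G}, so v_7 = G. Remove G from v_4, v_5.
v_4 must be H (only option left). Remove H from v_3.
That leaves v_3 = A. Eliminate A elsewhere: v_1, v_5.
So v_1 = C.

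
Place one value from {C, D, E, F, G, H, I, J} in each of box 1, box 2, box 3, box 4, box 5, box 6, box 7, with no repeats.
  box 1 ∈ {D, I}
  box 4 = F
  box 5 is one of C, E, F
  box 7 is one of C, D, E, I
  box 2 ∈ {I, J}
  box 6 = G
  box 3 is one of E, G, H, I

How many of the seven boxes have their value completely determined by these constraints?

box 4 has just one choice, so box 4 = F. Remove F from box 5.
box 6 must be G (only option left). Eliminate G elsewhere: box 3.
Determined: box 4=F, box 6=G. The other boxes each still have more than one consistent value. That makes 2.

2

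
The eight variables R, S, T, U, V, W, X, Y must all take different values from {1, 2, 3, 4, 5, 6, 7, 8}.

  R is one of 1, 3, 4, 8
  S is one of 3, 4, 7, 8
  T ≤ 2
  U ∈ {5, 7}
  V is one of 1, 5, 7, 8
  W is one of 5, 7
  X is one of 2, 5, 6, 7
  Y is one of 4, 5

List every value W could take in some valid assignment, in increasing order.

5, 7

Among the 8 variables, 6 fits only X (and all 8 values in {1, 2, 3, 4, 5, 6, 7, 8} must be used), so X = 6.
The 7 still-open variables draw from only 7 values {1, 2, 3, 4, 5, 7, 8}, so each is used; only T can be 2, hence T = 2.
U and W between them cover only {5, 7} — a naked pair. Remove those values from S, V, Y.
Y has just one choice, so Y = 4. Strike 4 from R, S.
No further eliminations apply; W can still be any of 5, 7.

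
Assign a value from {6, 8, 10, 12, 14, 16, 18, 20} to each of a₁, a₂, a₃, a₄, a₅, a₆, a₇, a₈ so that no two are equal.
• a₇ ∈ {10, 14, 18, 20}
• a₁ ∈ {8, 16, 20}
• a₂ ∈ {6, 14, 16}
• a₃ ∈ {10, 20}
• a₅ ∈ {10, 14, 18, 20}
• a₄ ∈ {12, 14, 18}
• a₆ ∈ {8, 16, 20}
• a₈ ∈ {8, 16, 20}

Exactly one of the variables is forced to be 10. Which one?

Among the 8 variables, 6 fits only a₂ (and all 8 values in {6, 8, 10, 12, 14, 16, 18, 20} must be used), so a₂ = 6.
Among the 7 still-open variables, 12 fits only a₄ (and all 7 values in {8, 10, 12, 14, 16, 18, 20} must be used), so a₄ = 12.
The 3 variables a₁, a₆, a₈ are confined to {8, 16, 20}, which locks those values in; drop them from a₃, a₅, a₇.
So 10 goes to a₃.

a₃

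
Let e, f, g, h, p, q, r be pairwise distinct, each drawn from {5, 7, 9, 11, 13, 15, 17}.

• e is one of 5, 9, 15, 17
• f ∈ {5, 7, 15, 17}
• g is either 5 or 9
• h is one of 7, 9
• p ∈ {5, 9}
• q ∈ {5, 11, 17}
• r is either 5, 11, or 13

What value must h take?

7

The 7 variables draw from only 7 values {5, 7, 9, 11, 13, 15, 17}, so each is used; only r can be 13, hence r = 13.
The 6 still-open variables draw from only 6 values {5, 7, 9, 11, 15, 17}, so each is used; only q can be 11, hence q = 11.
g and p share exactly the 2 values {5, 9}; by pigeonhole those values go to them, so strike 5, 9 from e, f, h.
So h = 7.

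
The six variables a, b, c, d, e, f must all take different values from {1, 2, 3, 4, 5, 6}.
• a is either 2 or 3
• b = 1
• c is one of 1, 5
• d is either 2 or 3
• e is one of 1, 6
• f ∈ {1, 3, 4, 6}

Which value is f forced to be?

4

b's domain is down to {1}, so b = 1. Remove 1 from c, e, f.
c has just one choice, so c = 5.
e must be 6 (only option left). Strike 6 from f.
Among the 3 still-open variables, 4 fits only f (and all 3 values in {2, 3, 4} must be used), so f = 4.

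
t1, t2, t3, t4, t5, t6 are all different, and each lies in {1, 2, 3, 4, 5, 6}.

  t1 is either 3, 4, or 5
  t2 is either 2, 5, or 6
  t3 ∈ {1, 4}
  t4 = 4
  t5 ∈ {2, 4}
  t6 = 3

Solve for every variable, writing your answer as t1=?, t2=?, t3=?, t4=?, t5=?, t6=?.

t4 must be 4 (only option left). Strike 4 from t1, t3, t5.
t5's domain is down to {2}, so t5 = 2. Remove 2 from t2.
t6's domain is down to {3}, so t6 = 3. Eliminate 3 elsewhere: t1.
That leaves t1 = 5. Eliminate 5 elsewhere: t2.
t2 must be 6 (only option left).
t3 has just one choice, so t3 = 1.

t1=5, t2=6, t3=1, t4=4, t5=2, t6=3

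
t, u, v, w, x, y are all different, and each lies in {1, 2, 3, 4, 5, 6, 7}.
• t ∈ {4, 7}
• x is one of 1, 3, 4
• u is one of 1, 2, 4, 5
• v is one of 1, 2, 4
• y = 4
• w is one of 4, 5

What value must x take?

y's domain is down to {4}, so y = 4. Eliminate 4 elsewhere: t, u, v, w, x.
t must be 7 (only option left).
w must be 5 (only option left). Remove 5 from u.
The 3 still-open variables draw from only 3 values {1, 2, 3}, so each is used; only x can be 3, hence x = 3.

3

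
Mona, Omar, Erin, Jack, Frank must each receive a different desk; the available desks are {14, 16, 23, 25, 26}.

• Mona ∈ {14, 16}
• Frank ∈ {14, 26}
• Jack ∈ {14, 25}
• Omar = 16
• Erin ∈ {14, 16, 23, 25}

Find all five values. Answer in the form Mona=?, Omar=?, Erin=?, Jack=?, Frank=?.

Omar must be 16 (only option left). Strike 16 from Mona, Erin.
Mona has just one choice, so Mona = 14. Eliminate 14 elsewhere: Erin, Jack, Frank.
Jack must be 25 (only option left). Strike 25 from Erin.
That leaves Frank = 26.
Erin must be 23 (only option left).

Mona=14, Omar=16, Erin=23, Jack=25, Frank=26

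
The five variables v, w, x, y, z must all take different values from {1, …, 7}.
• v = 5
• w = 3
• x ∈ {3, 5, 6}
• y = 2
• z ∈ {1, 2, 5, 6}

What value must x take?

v has just one choice, so v = 5. Eliminate 5 elsewhere: x, z.
That leaves w = 3. Eliminate 3 elsewhere: x.
So x = 6.

6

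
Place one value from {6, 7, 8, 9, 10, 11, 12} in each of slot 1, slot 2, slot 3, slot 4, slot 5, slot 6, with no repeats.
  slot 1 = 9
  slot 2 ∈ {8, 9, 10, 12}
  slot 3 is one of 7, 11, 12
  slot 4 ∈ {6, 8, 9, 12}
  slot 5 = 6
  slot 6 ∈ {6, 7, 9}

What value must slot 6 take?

slot 1 has just one choice, so slot 1 = 9. Remove 9 from slot 2, slot 4, slot 6.
slot 5's domain is down to {6}, so slot 5 = 6. So slot 4, slot 6 can't be 6.
So slot 6 = 7.

7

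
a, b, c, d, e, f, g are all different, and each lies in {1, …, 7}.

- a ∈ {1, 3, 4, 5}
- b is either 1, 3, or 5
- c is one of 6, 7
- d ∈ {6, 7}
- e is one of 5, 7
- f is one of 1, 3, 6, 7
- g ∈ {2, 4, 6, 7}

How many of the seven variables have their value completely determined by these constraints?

The 7 variables together cover exactly {1, 2, 3, 4, 5, 6, 7} — 7 values for 7 variables — and 2 appears only in g's list, so g = 2.
The 6 still-open variables draw from only 6 values {1, 3, 4, 5, 6, 7}, so each is used; only a can be 4, hence a = 4.
c and d share exactly the 2 values {6, 7}; by pigeonhole those values go to them, so strike 6, 7 from e, f.
e must be 5 (only option left). Eliminate 5 elsewhere: b.
Determined: a=4, e=5, g=2. The other variables each still have more than one consistent value. That makes 3.

3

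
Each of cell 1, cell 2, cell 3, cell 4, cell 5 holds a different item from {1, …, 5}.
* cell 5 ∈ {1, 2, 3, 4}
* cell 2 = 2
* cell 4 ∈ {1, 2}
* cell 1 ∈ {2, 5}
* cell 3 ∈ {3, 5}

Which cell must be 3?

cell 2's domain is down to {2}, so cell 2 = 2. So cell 1, cell 4, cell 5 can't be 2.
That leaves cell 4 = 1. Strike 1 from cell 5.
cell 1's domain is down to {5}, so cell 1 = 5. So cell 3 can't be 5.

cell 3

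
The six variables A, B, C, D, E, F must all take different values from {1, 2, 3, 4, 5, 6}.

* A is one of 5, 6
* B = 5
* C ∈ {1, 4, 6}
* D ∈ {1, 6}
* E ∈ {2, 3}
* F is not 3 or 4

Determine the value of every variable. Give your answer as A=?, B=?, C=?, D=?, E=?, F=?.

A=6, B=5, C=4, D=1, E=3, F=2

B's domain is down to {5}, so B = 5. Eliminate 5 elsewhere: A, F.
A's domain is down to {6}, so A = 6. Strike 6 from C, D, F.
D must be 1 (only option left). So C, F can't be 1.
That leaves F = 2. Remove 2 from E.
C must be 4 (only option left).
E must be 3 (only option left).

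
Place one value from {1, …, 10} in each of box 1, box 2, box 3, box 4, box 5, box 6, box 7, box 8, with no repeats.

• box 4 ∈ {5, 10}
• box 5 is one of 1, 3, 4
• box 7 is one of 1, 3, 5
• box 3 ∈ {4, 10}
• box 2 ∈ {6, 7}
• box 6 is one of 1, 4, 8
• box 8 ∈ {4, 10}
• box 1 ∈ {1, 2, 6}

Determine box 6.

8

box 3 and box 8 share exactly the 2 values {4, 10}; by pigeonhole those values go to them, so strike 4, 10 from box 4, box 5, box 6.
That leaves box 4 = 5. Eliminate 5 elsewhere: box 7.
box 5 and box 7 share exactly the 2 values {1, 3}; by pigeonhole those values go to them, so strike 1, 3 from box 1, box 6.
So box 6 = 8.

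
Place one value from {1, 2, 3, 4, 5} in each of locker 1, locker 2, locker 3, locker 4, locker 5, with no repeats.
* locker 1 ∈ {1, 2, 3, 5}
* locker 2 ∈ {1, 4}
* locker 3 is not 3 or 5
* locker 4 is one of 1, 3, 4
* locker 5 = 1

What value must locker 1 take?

5

locker 5 has just one choice, so locker 5 = 1. Eliminate 1 elsewhere: locker 1, locker 2, locker 3, locker 4.
locker 2 must be 4 (only option left). Remove 4 from locker 3, locker 4.
That leaves locker 3 = 2. Strike 2 from locker 1.
locker 4 must be 3 (only option left). Remove 3 from locker 1.
So locker 1 = 5.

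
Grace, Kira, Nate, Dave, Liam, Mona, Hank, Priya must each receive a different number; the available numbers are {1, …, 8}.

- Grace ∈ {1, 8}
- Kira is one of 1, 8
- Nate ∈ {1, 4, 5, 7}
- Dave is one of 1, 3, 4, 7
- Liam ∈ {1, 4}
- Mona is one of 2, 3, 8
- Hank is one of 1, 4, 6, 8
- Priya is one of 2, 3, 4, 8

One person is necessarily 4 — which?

Liam

Among the 8 variables, 5 fits only Nate (and all 8 values in {1, 2, 3, 4, 5, 6, 7, 8} must be used), so Nate = 5.
The 7 still-open variables together cover exactly {1, 2, 3, 4, 6, 7, 8} — 7 values for 7 variables — and 6 appears only in Hank's list, so Hank = 6.
Among the 6 still-open variables, 7 fits only Dave (and all 6 values in {1, 2, 3, 4, 7, 8} must be used), so Dave = 7.
Grace and Kira between them cover only {1, 8} — a naked pair. Remove those values from Liam, Mona, Priya.
So 4 goes to Liam.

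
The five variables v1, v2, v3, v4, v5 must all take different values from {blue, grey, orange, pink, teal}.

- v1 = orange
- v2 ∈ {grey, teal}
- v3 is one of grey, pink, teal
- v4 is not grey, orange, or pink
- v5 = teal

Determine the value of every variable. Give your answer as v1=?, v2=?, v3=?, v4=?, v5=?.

v1=orange, v2=grey, v3=pink, v4=blue, v5=teal

v1 has just one choice, so v1 = orange.
That leaves v5 = teal. Strike teal from v2, v3, v4.
v2 has just one choice, so v2 = grey. Strike grey from v3.
That leaves v3 = pink.
v4 must be blue (only option left).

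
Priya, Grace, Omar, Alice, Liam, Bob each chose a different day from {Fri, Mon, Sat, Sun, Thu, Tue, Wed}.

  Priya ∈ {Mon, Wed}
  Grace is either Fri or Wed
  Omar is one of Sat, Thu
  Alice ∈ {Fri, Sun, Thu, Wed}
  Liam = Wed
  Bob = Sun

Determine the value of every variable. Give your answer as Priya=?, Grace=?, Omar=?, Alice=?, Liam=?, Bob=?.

Priya=Mon, Grace=Fri, Omar=Sat, Alice=Thu, Liam=Wed, Bob=Sun

Liam's domain is down to {Wed}, so Liam = Wed. So Priya, Grace, Alice can't be Wed.
That leaves Bob = Sun. So Alice can't be Sun.
That leaves Priya = Mon.
Grace must be Fri (only option left). Eliminate Fri elsewhere: Alice.
Alice has just one choice, so Alice = Thu. Strike Thu from Omar.
Omar must be Sat (only option left).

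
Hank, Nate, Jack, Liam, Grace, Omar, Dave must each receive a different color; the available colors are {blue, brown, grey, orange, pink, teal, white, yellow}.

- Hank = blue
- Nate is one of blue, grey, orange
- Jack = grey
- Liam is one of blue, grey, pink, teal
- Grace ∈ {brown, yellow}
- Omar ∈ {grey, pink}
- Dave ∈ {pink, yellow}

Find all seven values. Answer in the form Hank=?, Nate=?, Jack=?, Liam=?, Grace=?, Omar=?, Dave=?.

Hank=blue, Nate=orange, Jack=grey, Liam=teal, Grace=brown, Omar=pink, Dave=yellow

Hank has just one choice, so Hank = blue. Eliminate blue elsewhere: Nate, Liam.
Jack must be grey (only option left). Remove grey from Nate, Liam, Omar.
Omar must be pink (only option left). Remove pink from Liam, Dave.
Dave's domain is down to {yellow}, so Dave = yellow. Eliminate yellow elsewhere: Grace.
Nate must be orange (only option left).
That leaves Liam = teal.
Grace's domain is down to {brown}, so Grace = brown.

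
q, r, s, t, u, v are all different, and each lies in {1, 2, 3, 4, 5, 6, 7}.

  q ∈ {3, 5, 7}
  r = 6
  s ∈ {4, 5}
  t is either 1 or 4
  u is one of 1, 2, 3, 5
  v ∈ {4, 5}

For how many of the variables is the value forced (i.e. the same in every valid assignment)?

r must be 6 (only option left).
s and v between them cover only {4, 5} — a naked pair. Remove those values from q, t, u.
t's domain is down to {1}, so t = 1. Eliminate 1 elsewhere: u.
Determined: r=6, t=1. The other variables each still have more than one consistent value. That makes 2.

2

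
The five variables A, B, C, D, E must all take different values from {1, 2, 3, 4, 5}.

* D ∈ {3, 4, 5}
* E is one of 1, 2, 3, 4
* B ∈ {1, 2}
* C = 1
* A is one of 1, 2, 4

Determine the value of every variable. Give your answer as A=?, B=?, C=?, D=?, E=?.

A=4, B=2, C=1, D=5, E=3

C's domain is down to {1}, so C = 1. So A, B, E can't be 1.
B has just one choice, so B = 2. Remove 2 from A, E.
A has just one choice, so A = 4. Remove 4 from D, E.
E's domain is down to {3}, so E = 3. Eliminate 3 elsewhere: D.
That leaves D = 5.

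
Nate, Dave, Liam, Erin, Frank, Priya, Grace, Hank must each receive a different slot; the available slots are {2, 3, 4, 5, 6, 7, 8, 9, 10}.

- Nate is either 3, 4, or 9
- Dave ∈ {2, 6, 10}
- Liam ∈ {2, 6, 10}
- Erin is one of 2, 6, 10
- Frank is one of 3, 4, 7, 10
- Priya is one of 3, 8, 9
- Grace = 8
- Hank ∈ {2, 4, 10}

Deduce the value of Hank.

4

Grace's domain is down to {8}, so Grace = 8. Strike 8 from Priya.
Among the 7 still-open variables, 7 fits only Frank (and all 7 values in {2, 3, 4, 6, 7, 9, 10} must be used), so Frank = 7.
Dave, Liam, Erin share exactly the 3 values {2, 6, 10}; by pigeonhole those values go to them, so strike 2, 6, 10 from Hank.
So Hank = 4.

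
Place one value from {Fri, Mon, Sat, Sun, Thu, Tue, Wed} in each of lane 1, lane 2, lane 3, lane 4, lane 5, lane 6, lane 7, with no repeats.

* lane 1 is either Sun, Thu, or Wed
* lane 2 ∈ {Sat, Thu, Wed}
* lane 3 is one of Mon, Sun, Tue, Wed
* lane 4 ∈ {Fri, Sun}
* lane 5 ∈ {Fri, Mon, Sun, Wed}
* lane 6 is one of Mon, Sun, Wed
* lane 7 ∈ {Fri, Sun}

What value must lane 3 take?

The 7 variables together cover exactly {Fri, Mon, Sat, Sun, Thu, Tue, Wed} — 7 values for 7 variables — and Sat appears only in lane 2's list, so lane 2 = Sat.
The 6 still-open variables draw from only 6 values {Fri, Mon, Sun, Thu, Tue, Wed}, so each is used; only lane 1 can be Thu, hence lane 1 = Thu.
Among the 5 still-open variables, Tue fits only lane 3 (and all 5 values in {Fri, Mon, Sun, Tue, Wed} must be used), so lane 3 = Tue.

Tue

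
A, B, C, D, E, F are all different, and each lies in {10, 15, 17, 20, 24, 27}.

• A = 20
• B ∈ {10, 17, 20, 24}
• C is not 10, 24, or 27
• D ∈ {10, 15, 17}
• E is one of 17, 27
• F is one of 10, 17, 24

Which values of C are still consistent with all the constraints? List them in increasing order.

15, 17

A must be 20 (only option left). Strike 20 from B, C.
Among the 5 still-open variables, 27 fits only E (and all 5 values in {10, 15, 17, 24, 27} must be used), so E = 27.
No further eliminations apply; C can still be any of 15, 17.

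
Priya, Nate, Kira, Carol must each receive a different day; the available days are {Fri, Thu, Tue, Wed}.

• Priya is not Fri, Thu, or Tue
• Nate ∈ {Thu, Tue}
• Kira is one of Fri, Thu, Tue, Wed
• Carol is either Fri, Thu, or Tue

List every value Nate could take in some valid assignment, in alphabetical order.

Thu, Tue

Priya has just one choice, so Priya = Wed. Eliminate Wed elsewhere: Kira.
No further eliminations apply; Nate can still be any of Thu, Tue.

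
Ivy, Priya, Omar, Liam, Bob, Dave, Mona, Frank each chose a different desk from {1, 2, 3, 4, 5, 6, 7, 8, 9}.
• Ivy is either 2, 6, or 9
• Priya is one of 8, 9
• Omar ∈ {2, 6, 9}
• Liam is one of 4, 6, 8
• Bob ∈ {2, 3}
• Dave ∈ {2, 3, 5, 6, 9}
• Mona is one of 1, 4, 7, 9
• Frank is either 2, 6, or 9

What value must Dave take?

Ivy, Omar, Frank share exactly the 3 values {2, 6, 9}; by pigeonhole those values go to them, so strike 2, 6, 9 from Priya, Liam, Bob, Dave, Mona.
Priya must be 8 (only option left). Eliminate 8 elsewhere: Liam.
Liam has just one choice, so Liam = 4. Strike 4 from Mona.
Bob's domain is down to {3}, so Bob = 3. Strike 3 from Dave.
So Dave = 5.

5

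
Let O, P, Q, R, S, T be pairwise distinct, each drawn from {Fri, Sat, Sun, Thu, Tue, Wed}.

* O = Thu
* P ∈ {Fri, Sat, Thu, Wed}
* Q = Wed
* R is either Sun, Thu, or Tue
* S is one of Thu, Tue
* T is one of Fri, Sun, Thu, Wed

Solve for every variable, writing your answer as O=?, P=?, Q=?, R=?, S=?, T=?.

O=Thu, P=Sat, Q=Wed, R=Sun, S=Tue, T=Fri

O's domain is down to {Thu}, so O = Thu. Strike Thu from P, R, S, T.
Q must be Wed (only option left). Remove Wed from P, T.
S must be Tue (only option left). So R can't be Tue.
That leaves R = Sun. Strike Sun from T.
T must be Fri (only option left). So P can't be Fri.
That leaves P = Sat.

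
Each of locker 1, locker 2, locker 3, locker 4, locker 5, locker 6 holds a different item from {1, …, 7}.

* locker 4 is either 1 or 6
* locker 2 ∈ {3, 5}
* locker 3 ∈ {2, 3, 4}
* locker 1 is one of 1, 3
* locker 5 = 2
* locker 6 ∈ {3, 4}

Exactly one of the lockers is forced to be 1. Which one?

locker 5 has just one choice, so locker 5 = 2. Eliminate 2 elsewhere: locker 3.
Among the 5 still-open variables, 5 fits only locker 2 (and all 5 values in {1, 3, 4, 5, 6} must be used), so locker 2 = 5.
Among the 4 still-open variables, 6 fits only locker 4 (and all 4 values in {1, 3, 4, 6} must be used), so locker 4 = 6.
Among the 3 still-open variables, 1 fits only locker 1 (and all 3 values in {1, 3, 4} must be used), so locker 1 = 1.

locker 1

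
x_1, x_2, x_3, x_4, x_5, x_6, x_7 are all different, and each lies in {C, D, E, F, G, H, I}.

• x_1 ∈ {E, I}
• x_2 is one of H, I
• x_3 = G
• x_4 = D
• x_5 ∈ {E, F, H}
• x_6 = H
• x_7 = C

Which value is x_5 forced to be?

x_3 must be G (only option left).
x_4 has just one choice, so x_4 = D.
x_6 must be H (only option left). Eliminate H elsewhere: x_2, x_5.
x_7 must be C (only option left).
x_2's domain is down to {I}, so x_2 = I. Eliminate I elsewhere: x_1.
x_1 has just one choice, so x_1 = E. Eliminate E elsewhere: x_5.
So x_5 = F.

F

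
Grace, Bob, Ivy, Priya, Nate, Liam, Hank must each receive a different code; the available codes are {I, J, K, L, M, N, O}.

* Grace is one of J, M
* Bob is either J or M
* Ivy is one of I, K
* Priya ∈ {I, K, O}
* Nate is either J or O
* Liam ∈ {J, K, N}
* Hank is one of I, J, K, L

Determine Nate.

O

Among the 7 variables, L fits only Hank (and all 7 values in {I, J, K, L, M, N, O} must be used), so Hank = L.
The 6 still-open variables draw from only 6 values {I, J, K, M, N, O}, so each is used; only Liam can be N, hence Liam = N.
Grace and Bob share exactly the 2 values {J, M}; by pigeonhole those values go to them, so strike J, M from Nate.
So Nate = O.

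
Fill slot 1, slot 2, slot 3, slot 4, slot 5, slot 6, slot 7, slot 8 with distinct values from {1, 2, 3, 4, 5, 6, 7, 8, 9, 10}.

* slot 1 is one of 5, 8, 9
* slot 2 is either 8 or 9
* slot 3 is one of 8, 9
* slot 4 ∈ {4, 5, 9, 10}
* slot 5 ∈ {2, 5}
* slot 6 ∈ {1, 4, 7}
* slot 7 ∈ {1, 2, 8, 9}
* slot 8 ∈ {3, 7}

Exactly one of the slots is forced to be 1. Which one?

The 2 variables slot 2 and slot 3 are confined to {8, 9}, which locks those values in; drop them from slot 1, slot 4, slot 7.
That leaves slot 1 = 5. Strike 5 from slot 4, slot 5.
slot 5's domain is down to {2}, so slot 5 = 2. So slot 7 can't be 2.
So 1 goes to slot 7.

slot 7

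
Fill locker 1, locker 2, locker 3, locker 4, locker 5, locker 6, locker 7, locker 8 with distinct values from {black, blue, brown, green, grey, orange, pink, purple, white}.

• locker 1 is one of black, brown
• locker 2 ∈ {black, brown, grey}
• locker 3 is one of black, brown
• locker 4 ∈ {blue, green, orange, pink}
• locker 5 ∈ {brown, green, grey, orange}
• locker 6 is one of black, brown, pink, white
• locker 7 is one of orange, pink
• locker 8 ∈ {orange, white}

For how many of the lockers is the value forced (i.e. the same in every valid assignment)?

Among the 8 variables, blue fits only locker 4 (and all 8 values in {black, blue, brown, green, grey, orange, pink, white} must be used), so locker 4 = blue.
The 7 still-open variables together cover exactly {black, brown, green, grey, orange, pink, white} — 7 values for 7 variables — and green appears only in locker 5's list, so locker 5 = green.
The 6 still-open variables together cover exactly {black, brown, grey, orange, pink, white} — 6 values for 6 variables — and grey appears only in locker 2's list, so locker 2 = grey.
locker 1 and locker 3 between them cover only {black, brown} — a naked pair. Remove those values from locker 6.
Determined: locker 2=grey, locker 4=blue, locker 5=green. The other lockers each still have more than one consistent value. That makes 3.

3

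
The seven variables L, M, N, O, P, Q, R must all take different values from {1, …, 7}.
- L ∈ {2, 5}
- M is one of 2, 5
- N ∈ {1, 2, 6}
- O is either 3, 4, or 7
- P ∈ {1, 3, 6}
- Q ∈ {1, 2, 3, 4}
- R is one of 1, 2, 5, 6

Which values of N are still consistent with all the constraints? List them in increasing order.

The 7 variables together cover exactly {1, 2, 3, 4, 5, 6, 7} — 7 values for 7 variables — and 7 appears only in O's list, so O = 7.
The 6 still-open variables draw from only 6 values {1, 2, 3, 4, 5, 6}, so each is used; only Q can be 4, hence Q = 4.
The 5 still-open variables draw from only 5 values {1, 2, 3, 5, 6}, so each is used; only P can be 3, hence P = 3.
The 2 variables L and M are confined to {2, 5}, which locks those values in; drop them from N, R.
No further eliminations apply; N can still be any of 1, 6.

1, 6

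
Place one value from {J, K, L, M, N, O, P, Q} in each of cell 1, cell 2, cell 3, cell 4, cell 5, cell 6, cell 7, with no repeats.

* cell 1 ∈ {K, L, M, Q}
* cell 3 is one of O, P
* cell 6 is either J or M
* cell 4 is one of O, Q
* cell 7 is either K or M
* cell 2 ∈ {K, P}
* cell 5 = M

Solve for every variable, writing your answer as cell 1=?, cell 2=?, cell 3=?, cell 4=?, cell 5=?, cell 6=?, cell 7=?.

cell 1=L, cell 2=P, cell 3=O, cell 4=Q, cell 5=M, cell 6=J, cell 7=K

cell 5 must be M (only option left). Remove M from cell 1, cell 6, cell 7.
That leaves cell 6 = J.
cell 7's domain is down to {K}, so cell 7 = K. So cell 1, cell 2 can't be K.
cell 2's domain is down to {P}, so cell 2 = P. Eliminate P elsewhere: cell 3.
cell 3 must be O (only option left). Strike O from cell 4.
cell 4 has just one choice, so cell 4 = Q. So cell 1 can't be Q.
That leaves cell 1 = L.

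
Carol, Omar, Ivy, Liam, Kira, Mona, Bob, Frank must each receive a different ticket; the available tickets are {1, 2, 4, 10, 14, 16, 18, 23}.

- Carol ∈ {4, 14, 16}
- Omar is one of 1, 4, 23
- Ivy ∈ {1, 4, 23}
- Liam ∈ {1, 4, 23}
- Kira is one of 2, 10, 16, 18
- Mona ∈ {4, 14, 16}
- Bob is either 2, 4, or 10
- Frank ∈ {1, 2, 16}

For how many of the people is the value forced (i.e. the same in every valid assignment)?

3

The 8 variables together cover exactly {1, 2, 4, 10, 14, 16, 18, 23} — 8 values for 8 variables — and 18 appears only in Kira's list, so Kira = 18.
The 7 still-open variables together cover exactly {1, 2, 4, 10, 14, 16, 23} — 7 values for 7 variables — and 10 appears only in Bob's list, so Bob = 10.
The 6 still-open variables together cover exactly {1, 2, 4, 14, 16, 23} — 6 values for 6 variables — and 2 appears only in Frank's list, so Frank = 2.
The 3 variables Omar, Ivy, Liam are confined to {1, 4, 23}, which locks those values in; drop them from Carol, Mona.
Determined: Kira=18, Bob=10, Frank=2. The other people each still have more than one consistent value. That makes 3.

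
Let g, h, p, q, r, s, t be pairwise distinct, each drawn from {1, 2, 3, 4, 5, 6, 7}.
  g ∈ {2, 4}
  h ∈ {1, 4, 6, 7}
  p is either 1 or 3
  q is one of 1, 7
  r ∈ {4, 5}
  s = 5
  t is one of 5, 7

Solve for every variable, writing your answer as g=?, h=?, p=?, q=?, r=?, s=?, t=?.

s has just one choice, so s = 5. Remove 5 from r, t.
That leaves t = 7. So h, q can't be 7.
q must be 1 (only option left). Remove 1 from h, p.
That leaves r = 4. Strike 4 from g, h.
g's domain is down to {2}, so g = 2.
h must be 6 (only option left).
p's domain is down to {3}, so p = 3.

g=2, h=6, p=3, q=1, r=4, s=5, t=7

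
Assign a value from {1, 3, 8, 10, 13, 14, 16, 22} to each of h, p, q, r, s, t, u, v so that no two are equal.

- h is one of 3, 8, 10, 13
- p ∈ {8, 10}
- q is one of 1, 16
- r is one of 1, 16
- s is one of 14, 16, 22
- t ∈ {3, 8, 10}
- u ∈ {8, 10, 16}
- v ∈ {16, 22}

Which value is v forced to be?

22

The 8 variables draw from only 8 values {1, 3, 8, 10, 13, 14, 16, 22}, so each is used; only h can be 13, hence h = 13.
The 7 still-open variables draw from only 7 values {1, 3, 8, 10, 14, 16, 22}, so each is used; only t can be 3, hence t = 3.
The 6 still-open variables together cover exactly {1, 8, 10, 14, 16, 22} — 6 values for 6 variables — and 14 appears only in s's list, so s = 14.
Among the 5 still-open variables, 22 fits only v (and all 5 values in {1, 8, 10, 16, 22} must be used), so v = 22.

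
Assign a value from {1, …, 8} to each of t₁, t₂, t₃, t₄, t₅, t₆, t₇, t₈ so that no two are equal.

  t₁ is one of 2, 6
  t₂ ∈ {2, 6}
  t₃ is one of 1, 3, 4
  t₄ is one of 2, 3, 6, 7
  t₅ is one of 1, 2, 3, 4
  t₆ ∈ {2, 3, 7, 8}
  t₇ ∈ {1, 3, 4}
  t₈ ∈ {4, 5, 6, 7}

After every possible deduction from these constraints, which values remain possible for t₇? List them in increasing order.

Among the 8 variables, 5 fits only t₈ (and all 8 values in {1, 2, 3, 4, 5, 6, 7, 8} must be used), so t₈ = 5.
The 7 still-open variables together cover exactly {1, 2, 3, 4, 6, 7, 8} — 7 values for 7 variables — and 8 appears only in t₆'s list, so t₆ = 8.
The 6 still-open variables draw from only 6 values {1, 2, 3, 4, 6, 7}, so each is used; only t₄ can be 7, hence t₄ = 7.
t₁ and t₂ between them cover only {2, 6} — a naked pair. Remove those values from t₅.
No further eliminations apply; t₇ can still be any of 1, 3, 4.

1, 3, 4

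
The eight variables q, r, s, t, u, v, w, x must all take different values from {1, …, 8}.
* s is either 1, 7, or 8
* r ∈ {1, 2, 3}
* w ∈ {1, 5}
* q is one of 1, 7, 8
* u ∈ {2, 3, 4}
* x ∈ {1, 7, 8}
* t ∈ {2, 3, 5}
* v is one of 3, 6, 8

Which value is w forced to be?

5

Among the 8 variables, 4 fits only u (and all 8 values in {1, 2, 3, 4, 5, 6, 7, 8} must be used), so u = 4.
Among the 7 still-open variables, 6 fits only v (and all 7 values in {1, 2, 3, 5, 6, 7, 8} must be used), so v = 6.
q, s, x share exactly the 3 values {1, 7, 8}; by pigeonhole those values go to them, so strike 1, 7, 8 from r, w.
So w = 5.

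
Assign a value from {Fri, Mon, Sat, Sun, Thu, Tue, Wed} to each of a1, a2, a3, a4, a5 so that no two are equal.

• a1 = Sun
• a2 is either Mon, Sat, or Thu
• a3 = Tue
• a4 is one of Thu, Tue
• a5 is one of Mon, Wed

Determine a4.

Thu

a1 has just one choice, so a1 = Sun.
a3 must be Tue (only option left). So a4 can't be Tue.
So a4 = Thu.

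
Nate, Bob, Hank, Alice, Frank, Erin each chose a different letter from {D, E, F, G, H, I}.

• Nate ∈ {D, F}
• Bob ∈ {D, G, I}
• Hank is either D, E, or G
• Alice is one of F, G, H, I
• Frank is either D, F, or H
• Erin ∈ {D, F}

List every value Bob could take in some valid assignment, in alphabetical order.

G, I

The 6 variables draw from only 6 values {D, E, F, G, H, I}, so each is used; only Hank can be E, hence Hank = E.
Nate and Erin share exactly the 2 values {D, F}; by pigeonhole those values go to them, so strike D, F from Bob, Alice, Frank.
That leaves Frank = H. Eliminate H elsewhere: Alice.
No further eliminations apply; Bob can still be any of G, I.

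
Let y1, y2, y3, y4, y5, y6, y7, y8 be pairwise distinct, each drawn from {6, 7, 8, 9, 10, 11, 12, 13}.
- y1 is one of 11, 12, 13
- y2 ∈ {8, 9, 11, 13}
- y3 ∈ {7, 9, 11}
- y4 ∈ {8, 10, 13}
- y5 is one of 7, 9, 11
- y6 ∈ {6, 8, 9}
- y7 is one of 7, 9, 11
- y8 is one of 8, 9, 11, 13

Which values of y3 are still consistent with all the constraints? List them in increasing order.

7, 9, 11

Among the 8 variables, 6 fits only y6 (and all 8 values in {6, 7, 8, 9, 10, 11, 12, 13} must be used), so y6 = 6.
Among the 7 still-open variables, 10 fits only y4 (and all 7 values in {7, 8, 9, 10, 11, 12, 13} must be used), so y4 = 10.
Among the 6 still-open variables, 12 fits only y1 (and all 6 values in {7, 8, 9, 11, 12, 13} must be used), so y1 = 12.
y3, y5, y7 share exactly the 3 values {7, 9, 11}; by pigeonhole those values go to them, so strike 7, 9, 11 from y2, y8.
No further eliminations apply; y3 can still be any of 7, 9, 11.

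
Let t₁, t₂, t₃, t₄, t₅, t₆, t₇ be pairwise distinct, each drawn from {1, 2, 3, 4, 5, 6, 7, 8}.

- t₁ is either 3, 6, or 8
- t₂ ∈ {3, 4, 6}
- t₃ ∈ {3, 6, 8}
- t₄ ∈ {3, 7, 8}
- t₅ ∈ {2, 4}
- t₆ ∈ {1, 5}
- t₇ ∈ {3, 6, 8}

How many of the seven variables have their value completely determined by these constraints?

t₁, t₃, t₇ between them cover only {3, 6, 8} — a naked triple. Remove those values from t₂, t₄.
t₂ has just one choice, so t₂ = 4. So t₅ can't be 4.
t₄ must be 7 (only option left).
That leaves t₅ = 2.
Determined: t₂=4, t₄=7, t₅=2. The other variables each still have more than one consistent value. That makes 3.

3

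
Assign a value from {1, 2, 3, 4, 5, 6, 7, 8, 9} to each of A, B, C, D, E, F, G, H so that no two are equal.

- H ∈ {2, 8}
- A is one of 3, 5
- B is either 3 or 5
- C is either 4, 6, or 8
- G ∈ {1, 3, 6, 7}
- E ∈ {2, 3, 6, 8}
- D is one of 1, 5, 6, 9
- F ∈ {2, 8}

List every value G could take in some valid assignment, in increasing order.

1, 7

The 2 variables A and B are confined to {3, 5}, which locks those values in; drop them from D, E, G.
F and H share exactly the 2 values {2, 8}; by pigeonhole those values go to them, so strike 2, 8 from C, E.
E must be 6 (only option left). Remove 6 from C, D, G.
C must be 4 (only option left).
No further eliminations apply; G can still be any of 1, 7.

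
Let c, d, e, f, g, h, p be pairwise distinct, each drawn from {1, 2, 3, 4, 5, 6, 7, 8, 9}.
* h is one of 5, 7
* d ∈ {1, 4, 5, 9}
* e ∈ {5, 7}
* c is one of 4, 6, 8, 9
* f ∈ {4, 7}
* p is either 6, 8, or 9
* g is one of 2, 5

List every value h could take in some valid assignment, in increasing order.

5, 7

e and h between them cover only {5, 7} — a naked pair. Remove those values from d, f, g.
f has just one choice, so f = 4. Eliminate 4 elsewhere: c, d.
That leaves g = 2.
No further eliminations apply; h can still be any of 5, 7.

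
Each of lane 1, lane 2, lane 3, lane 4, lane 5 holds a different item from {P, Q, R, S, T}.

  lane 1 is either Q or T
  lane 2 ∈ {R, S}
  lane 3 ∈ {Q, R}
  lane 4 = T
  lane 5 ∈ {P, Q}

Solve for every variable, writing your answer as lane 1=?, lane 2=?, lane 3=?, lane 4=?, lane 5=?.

lane 1=Q, lane 2=S, lane 3=R, lane 4=T, lane 5=P

lane 4 has just one choice, so lane 4 = T. So lane 1 can't be T.
That leaves lane 1 = Q. Eliminate Q elsewhere: lane 3, lane 5.
That leaves lane 3 = R. Eliminate R elsewhere: lane 2.
lane 5 must be P (only option left).
That leaves lane 2 = S.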